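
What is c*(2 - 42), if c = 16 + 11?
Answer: -1080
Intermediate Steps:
c = 27
c*(2 - 42) = 27*(2 - 42) = 27*(-40) = -1080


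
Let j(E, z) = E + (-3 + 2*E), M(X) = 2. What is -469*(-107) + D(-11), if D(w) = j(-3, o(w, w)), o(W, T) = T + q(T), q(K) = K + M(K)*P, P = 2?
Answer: 50171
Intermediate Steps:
q(K) = 4 + K (q(K) = K + 2*2 = K + 4 = 4 + K)
o(W, T) = 4 + 2*T (o(W, T) = T + (4 + T) = 4 + 2*T)
j(E, z) = -3 + 3*E
D(w) = -12 (D(w) = -3 + 3*(-3) = -3 - 9 = -12)
-469*(-107) + D(-11) = -469*(-107) - 12 = 50183 - 12 = 50171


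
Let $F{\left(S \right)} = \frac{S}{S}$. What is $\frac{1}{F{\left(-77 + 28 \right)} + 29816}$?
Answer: $\frac{1}{29817} \approx 3.3538 \cdot 10^{-5}$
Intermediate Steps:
$F{\left(S \right)} = 1$
$\frac{1}{F{\left(-77 + 28 \right)} + 29816} = \frac{1}{1 + 29816} = \frac{1}{29817}$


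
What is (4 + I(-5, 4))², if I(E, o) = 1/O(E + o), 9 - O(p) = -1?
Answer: 1681/100 ≈ 16.810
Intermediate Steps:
O(p) = 10 (O(p) = 9 - 1*(-1) = 9 + 1 = 10)
I(E, o) = ⅒ (I(E, o) = 1/10 = ⅒)
(4 + I(-5, 4))² = (4 + ⅒)² = (41/10)² = 1681/100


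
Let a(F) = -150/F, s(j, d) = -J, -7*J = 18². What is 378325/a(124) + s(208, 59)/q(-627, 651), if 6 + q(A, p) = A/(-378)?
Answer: -513238058/1641 ≈ -3.1276e+5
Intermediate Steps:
q(A, p) = -6 - A/378 (q(A, p) = -6 + A/(-378) = -6 + A*(-1/378) = -6 - A/378)
J = -324/7 (J = -⅐*18² = -⅐*324 = -324/7 ≈ -46.286)
s(j, d) = 324/7 (s(j, d) = -1*(-324/7) = 324/7)
378325/a(124) + s(208, 59)/q(-627, 651) = 378325/((-150/124)) + 324/(7*(-6 - 1/378*(-627))) = 378325/((-150*1/124)) + 324/(7*(-6 + 209/126)) = 378325/(-75/62) + 324/(7*(-547/126)) = 378325*(-62/75) + (324/7)*(-126/547) = -938246/3 - 5832/547 = -513238058/1641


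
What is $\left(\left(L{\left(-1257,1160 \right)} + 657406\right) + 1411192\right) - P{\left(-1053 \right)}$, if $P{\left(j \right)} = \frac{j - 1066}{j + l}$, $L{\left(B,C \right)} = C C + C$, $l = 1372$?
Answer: $\frac{1089501321}{319} \approx 3.4154 \cdot 10^{6}$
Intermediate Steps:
$L{\left(B,C \right)} = C + C^{2}$ ($L{\left(B,C \right)} = C^{2} + C = C + C^{2}$)
$P{\left(j \right)} = \frac{-1066 + j}{1372 + j}$ ($P{\left(j \right)} = \frac{j - 1066}{j + 1372} = \frac{-1066 + j}{1372 + j}$)
$\left(\left(L{\left(-1257,1160 \right)} + 657406\right) + 1411192\right) - P{\left(-1053 \right)} = \left(\left(1160 \left(1 + 1160\right) + 657406\right) + 1411192\right) - \frac{-1066 - 1053}{1372 - 1053} = \left(\left(1160 \cdot 1161 + 657406\right) + 1411192\right) - \frac{1}{319} \left(-2119\right) = \left(\left(1346760 + 657406\right) + 1411192\right) - \frac{1}{319} \left(-2119\right) = \left(2004166 + 1411192\right) - - \frac{2119}{319} = 3415358 + \frac{2119}{319} = \frac{1089501321}{319}$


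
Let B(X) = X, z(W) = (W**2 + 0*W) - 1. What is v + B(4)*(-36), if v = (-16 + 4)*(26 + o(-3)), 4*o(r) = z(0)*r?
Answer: -465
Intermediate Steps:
z(W) = -1 + W**2 (z(W) = (W**2 + 0) - 1 = W**2 - 1 = -1 + W**2)
o(r) = -r/4 (o(r) = ((-1 + 0**2)*r)/4 = ((-1 + 0)*r)/4 = (-r)/4 = -r/4)
v = -321 (v = (-16 + 4)*(26 - 1/4*(-3)) = -12*(26 + 3/4) = -12*107/4 = -321)
v + B(4)*(-36) = -321 + 4*(-36) = -321 - 144 = -465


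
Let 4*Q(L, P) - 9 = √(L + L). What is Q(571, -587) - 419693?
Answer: -1678763/4 + √1142/4 ≈ -4.1968e+5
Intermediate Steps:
Q(L, P) = 9/4 + √2*√L/4 (Q(L, P) = 9/4 + √(L + L)/4 = 9/4 + √(2*L)/4 = 9/4 + (√2*√L)/4 = 9/4 + √2*√L/4)
Q(571, -587) - 419693 = (9/4 + √2*√571/4) - 419693 = (9/4 + √1142/4) - 419693 = -1678763/4 + √1142/4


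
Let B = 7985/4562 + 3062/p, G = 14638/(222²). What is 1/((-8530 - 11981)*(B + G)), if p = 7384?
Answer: -11528967788/582196063028965 ≈ -1.9803e-5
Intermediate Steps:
G = 7319/24642 (G = 14638/49284 = 14638*(1/49284) = 7319/24642 ≈ 0.29701)
B = 18232521/8421452 (B = 7985/4562 + 3062/7384 = 7985*(1/4562) + 3062*(1/7384) = 7985/4562 + 1531/3692 = 18232521/8421452 ≈ 2.1650)
1/((-8530 - 11981)*(B + G)) = 1/((-8530 - 11981)*(18232521/8421452 + 7319/24642)) = 1/(-20511*255461194835/103760710092) = 1/(-582196063028965/11528967788) = -11528967788/582196063028965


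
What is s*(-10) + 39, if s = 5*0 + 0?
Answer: 39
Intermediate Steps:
s = 0 (s = 0 + 0 = 0)
s*(-10) + 39 = 0*(-10) + 39 = 0 + 39 = 39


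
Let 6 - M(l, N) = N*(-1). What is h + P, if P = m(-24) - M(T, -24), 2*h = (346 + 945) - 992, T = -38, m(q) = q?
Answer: 287/2 ≈ 143.50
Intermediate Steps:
M(l, N) = 6 + N (M(l, N) = 6 - N*(-1) = 6 - (-1)*N = 6 + N)
h = 299/2 (h = ((346 + 945) - 992)/2 = (1291 - 992)/2 = (1/2)*299 = 299/2 ≈ 149.50)
P = -6 (P = -24 - (6 - 24) = -24 - 1*(-18) = -24 + 18 = -6)
h + P = 299/2 - 6 = 287/2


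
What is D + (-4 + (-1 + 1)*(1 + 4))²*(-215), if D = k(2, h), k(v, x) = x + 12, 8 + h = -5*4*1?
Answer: -3456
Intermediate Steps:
h = -28 (h = -8 - 5*4*1 = -8 - 20*1 = -8 - 20 = -28)
k(v, x) = 12 + x
D = -16 (D = 12 - 28 = -16)
D + (-4 + (-1 + 1)*(1 + 4))²*(-215) = -16 + (-4 + (-1 + 1)*(1 + 4))²*(-215) = -16 + (-4 + 0*5)²*(-215) = -16 + (-4 + 0)²*(-215) = -16 + (-4)²*(-215) = -16 + 16*(-215) = -16 - 3440 = -3456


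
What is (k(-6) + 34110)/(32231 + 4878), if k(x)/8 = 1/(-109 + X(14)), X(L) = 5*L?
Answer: 1330282/1447251 ≈ 0.91918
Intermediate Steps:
k(x) = -8/39 (k(x) = 8/(-109 + 5*14) = 8/(-109 + 70) = 8/(-39) = 8*(-1/39) = -8/39)
(k(-6) + 34110)/(32231 + 4878) = (-8/39 + 34110)/(32231 + 4878) = (1330282/39)/37109 = (1330282/39)*(1/37109) = 1330282/1447251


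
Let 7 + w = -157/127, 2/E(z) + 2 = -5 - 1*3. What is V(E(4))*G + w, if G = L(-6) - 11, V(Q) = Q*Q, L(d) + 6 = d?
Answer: -29071/3175 ≈ -9.1562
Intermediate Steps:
E(z) = -⅕ (E(z) = 2/(-2 + (-5 - 1*3)) = 2/(-2 + (-5 - 3)) = 2/(-2 - 8) = 2/(-10) = 2*(-⅒) = -⅕)
L(d) = -6 + d
w = -1046/127 (w = -7 - 157/127 = -1046/127 ≈ -8.2362)
V(Q) = Q²
G = -23 (G = (-6 - 6) - 11 = -12 - 11 = -23)
V(E(4))*G + w = (-⅕)²*(-23) - 1046/127 = (1/25)*(-23) - 1046/127 = -23/25 - 1046/127 = -29071/3175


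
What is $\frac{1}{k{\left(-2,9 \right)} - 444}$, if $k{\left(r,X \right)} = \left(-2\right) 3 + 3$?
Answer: $- \frac{1}{447} \approx -0.0022371$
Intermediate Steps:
$k{\left(r,X \right)} = -3$ ($k{\left(r,X \right)} = -6 + 3 = -3$)
$\frac{1}{k{\left(-2,9 \right)} - 444} = \frac{1}{-3 - 444} = \frac{1}{-447} = - \frac{1}{447}$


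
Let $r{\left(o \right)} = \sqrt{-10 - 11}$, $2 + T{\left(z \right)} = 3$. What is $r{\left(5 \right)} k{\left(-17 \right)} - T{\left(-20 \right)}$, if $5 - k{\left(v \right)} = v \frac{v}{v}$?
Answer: $-1 + 22 i \sqrt{21} \approx -1.0 + 100.82 i$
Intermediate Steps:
$T{\left(z \right)} = 1$ ($T{\left(z \right)} = -2 + 3 = 1$)
$r{\left(o \right)} = i \sqrt{21}$ ($r{\left(o \right)} = \sqrt{-21} = i \sqrt{21}$)
$k{\left(v \right)} = 5 - v$ ($k{\left(v \right)} = 5 - v \frac{v}{v} = 5 - v 1 = 5 - v$)
$r{\left(5 \right)} k{\left(-17 \right)} - T{\left(-20 \right)} = i \sqrt{21} \left(5 - -17\right) - 1 = i \sqrt{21} \left(5 + 17\right) - 1 = i \sqrt{21} \cdot 22 - 1 = 22 i \sqrt{21} - 1 = -1 + 22 i \sqrt{21}$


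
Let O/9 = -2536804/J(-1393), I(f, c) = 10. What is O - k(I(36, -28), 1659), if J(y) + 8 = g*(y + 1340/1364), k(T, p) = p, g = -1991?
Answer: -71621596023/42958235 ≈ -1667.2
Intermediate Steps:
J(y) = -60883/31 - 1991*y (J(y) = -8 - 1991*(y + 1340/1364) = -8 - 1991*(y + 1340*(1/1364)) = -8 - 1991*(y + 335/341) = -8 - 1991*(335/341 + y) = -8 + (-60635/31 - 1991*y) = -60883/31 - 1991*y)
O = -353884158/42958235 (O = 9*(-2536804/(-60883/31 - 1991*(-1393))) = 9*(-2536804/(-60883/31 + 2773463)) = 9*(-2536804/85916470/31) = 9*(-2536804*31/85916470) = 9*(-39320462/42958235) = -353884158/42958235 ≈ -8.2379)
O - k(I(36, -28), 1659) = -353884158/42958235 - 1*1659 = -353884158/42958235 - 1659 = -71621596023/42958235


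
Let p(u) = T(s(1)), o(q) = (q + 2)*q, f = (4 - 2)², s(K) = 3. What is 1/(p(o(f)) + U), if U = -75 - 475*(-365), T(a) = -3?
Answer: 1/173297 ≈ 5.7704e-6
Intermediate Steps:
f = 4 (f = 2² = 4)
o(q) = q*(2 + q) (o(q) = (2 + q)*q = q*(2 + q))
p(u) = -3
U = 173300 (U = -75 + 173375 = 173300)
1/(p(o(f)) + U) = 1/(-3 + 173300) = 1/173297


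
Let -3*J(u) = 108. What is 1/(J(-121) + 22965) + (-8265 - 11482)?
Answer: -452778962/22929 ≈ -19747.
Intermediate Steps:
J(u) = -36 (J(u) = -1/3*108 = -36)
1/(J(-121) + 22965) + (-8265 - 11482) = 1/(-36 + 22965) + (-8265 - 11482) = 1/22929 - 19747 = -452778962/22929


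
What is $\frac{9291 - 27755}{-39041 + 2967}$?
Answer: $\frac{9232}{18037} \approx 0.51184$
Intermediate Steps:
$\frac{9291 - 27755}{-39041 + 2967} = - \frac{18464}{-36074} = \left(-18464\right) \left(- \frac{1}{36074}\right) = \frac{9232}{18037}$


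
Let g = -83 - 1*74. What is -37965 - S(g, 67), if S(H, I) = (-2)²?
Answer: -37969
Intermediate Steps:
g = -157 (g = -83 - 74 = -157)
S(H, I) = 4
-37965 - S(g, 67) = -37965 - 1*4 = -37965 - 4 = -37969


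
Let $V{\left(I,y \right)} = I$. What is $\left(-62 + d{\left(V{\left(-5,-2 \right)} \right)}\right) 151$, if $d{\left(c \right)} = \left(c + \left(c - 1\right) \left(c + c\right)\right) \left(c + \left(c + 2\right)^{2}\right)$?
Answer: $23858$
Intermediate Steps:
$d{\left(c \right)} = \left(c + \left(2 + c\right)^{2}\right) \left(c + 2 c \left(-1 + c\right)\right)$ ($d{\left(c \right)} = \left(c + \left(-1 + c\right) 2 c\right) \left(c + \left(2 + c\right)^{2}\right) = \left(c + 2 c \left(-1 + c\right)\right) \left(c + \left(2 + c\right)^{2}\right) = \left(c + \left(2 + c\right)^{2}\right) \left(c + 2 c \left(-1 + c\right)\right)$)
$\left(-62 + d{\left(V{\left(-5,-2 \right)} \right)}\right) 151 = \left(-62 - 5 \left(-4 + 2 \left(-5\right)^{3} + 3 \left(-5\right) + 9 \left(-5\right)^{2}\right)\right) 151 = \left(-62 - 5 \left(-4 + 2 \left(-125\right) - 15 + 9 \cdot 25\right)\right) 151 = \left(-62 - 5 \left(-4 - 250 - 15 + 225\right)\right) 151 = \left(-62 - -220\right) 151 = \left(-62 + 220\right) 151 = 158 \cdot 151 = 23858$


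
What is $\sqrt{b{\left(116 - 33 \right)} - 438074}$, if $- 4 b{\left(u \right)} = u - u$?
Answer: $i \sqrt{438074} \approx 661.87 i$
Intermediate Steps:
$b{\left(u \right)} = 0$ ($b{\left(u \right)} = - \frac{u - u}{4} = \left(- \frac{1}{4}\right) 0 = 0$)
$\sqrt{b{\left(116 - 33 \right)} - 438074} = \sqrt{0 - 438074} = \sqrt{-438074} = i \sqrt{438074}$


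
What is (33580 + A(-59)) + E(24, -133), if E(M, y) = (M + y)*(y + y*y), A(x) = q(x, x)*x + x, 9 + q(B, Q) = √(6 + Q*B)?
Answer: -1879552 - 59*√3487 ≈ -1.8830e+6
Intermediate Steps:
q(B, Q) = -9 + √(6 + B*Q) (q(B, Q) = -9 + √(6 + Q*B) = -9 + √(6 + B*Q))
A(x) = x + x*(-9 + √(6 + x²)) (A(x) = (-9 + √(6 + x*x))*x + x = (-9 + √(6 + x²))*x + x = x*(-9 + √(6 + x²)) + x = x + x*(-9 + √(6 + x²)))
E(M, y) = (M + y)*(y + y²)
(33580 + A(-59)) + E(24, -133) = (33580 - 59*(-8 + √(6 + (-59)²))) - 133*(24 - 133 + (-133)² + 24*(-133)) = (33580 - 59*(-8 + √(6 + 3481))) - 133*(24 - 133 + 17689 - 3192) = (33580 - 59*(-8 + √3487)) - 133*14388 = (33580 + (472 - 59*√3487)) - 1913604 = (34052 - 59*√3487) - 1913604 = -1879552 - 59*√3487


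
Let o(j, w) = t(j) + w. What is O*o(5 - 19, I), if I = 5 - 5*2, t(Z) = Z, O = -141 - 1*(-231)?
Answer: -1710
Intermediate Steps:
O = 90 (O = -141 + 231 = 90)
I = -5 (I = 5 - 10 = -5)
o(j, w) = j + w
O*o(5 - 19, I) = 90*((5 - 19) - 5) = 90*(-14 - 5) = 90*(-19) = -1710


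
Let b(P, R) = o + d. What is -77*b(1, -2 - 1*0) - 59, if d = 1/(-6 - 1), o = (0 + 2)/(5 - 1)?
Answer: -173/2 ≈ -86.500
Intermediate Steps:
o = 1/2 (o = 2/4 = 2*(1/4) = 1/2 ≈ 0.50000)
d = -1/7 (d = 1/(-7) = -1/7 ≈ -0.14286)
b(P, R) = 5/14 (b(P, R) = 1/2 - 1/7 = 5/14)
-77*b(1, -2 - 1*0) - 59 = -77*5/14 - 59 = -55/2 - 59 = -173/2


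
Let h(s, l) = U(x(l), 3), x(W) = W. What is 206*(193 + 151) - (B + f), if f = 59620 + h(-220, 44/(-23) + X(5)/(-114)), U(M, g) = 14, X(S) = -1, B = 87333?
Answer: -76103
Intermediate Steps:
h(s, l) = 14
f = 59634 (f = 59620 + 14 = 59634)
206*(193 + 151) - (B + f) = 206*(193 + 151) - (87333 + 59634) = 206*344 - 1*146967 = 70864 - 146967 = -76103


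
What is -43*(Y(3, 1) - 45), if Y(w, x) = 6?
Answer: 1677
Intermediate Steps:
-43*(Y(3, 1) - 45) = -43*(6 - 45) = -43*(-39) = 1677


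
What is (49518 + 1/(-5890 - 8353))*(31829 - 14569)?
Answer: 12173216907980/14243 ≈ 8.5468e+8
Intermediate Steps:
(49518 + 1/(-5890 - 8353))*(31829 - 14569) = (49518 + 1/(-14243))*17260 = (49518 - 1/14243)*17260 = (705284873/14243)*17260 = 12173216907980/14243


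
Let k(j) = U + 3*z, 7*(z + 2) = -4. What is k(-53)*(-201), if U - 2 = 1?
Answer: 6633/7 ≈ 947.57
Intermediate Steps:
z = -18/7 (z = -2 + (1/7)*(-4) = -2 - 4/7 = -18/7 ≈ -2.5714)
U = 3 (U = 2 + 1 = 3)
k(j) = -33/7 (k(j) = 3 + 3*(-18/7) = 3 - 54/7 = -33/7)
k(-53)*(-201) = -33/7*(-201) = 6633/7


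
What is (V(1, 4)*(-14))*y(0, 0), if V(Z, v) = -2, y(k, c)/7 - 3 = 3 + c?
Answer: 1176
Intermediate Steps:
y(k, c) = 42 + 7*c (y(k, c) = 21 + 7*(3 + c) = 21 + (21 + 7*c) = 42 + 7*c)
(V(1, 4)*(-14))*y(0, 0) = (-2*(-14))*(42 + 7*0) = 28*(42 + 0) = 28*42 = 1176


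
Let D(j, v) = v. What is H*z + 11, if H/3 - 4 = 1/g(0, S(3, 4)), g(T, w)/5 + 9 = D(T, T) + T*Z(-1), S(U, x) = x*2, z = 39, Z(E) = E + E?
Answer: 2382/5 ≈ 476.40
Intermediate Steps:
Z(E) = 2*E
S(U, x) = 2*x
g(T, w) = -45 - 5*T (g(T, w) = -45 + 5*(T + T*(2*(-1))) = -45 + 5*(T + T*(-2)) = -45 + 5*(T - 2*T) = -45 + 5*(-T) = -45 - 5*T)
H = 179/15 (H = 12 + 3/(-45 - 5*0) = 12 + 3/(-45 + 0) = 12 + 3/(-45) = 12 + 3*(-1/45) = 12 - 1/15 = 179/15 ≈ 11.933)
H*z + 11 = (179/15)*39 + 11 = 2327/5 + 11 = 2382/5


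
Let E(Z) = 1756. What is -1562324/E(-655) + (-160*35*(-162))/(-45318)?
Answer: -430919299/473681 ≈ -909.72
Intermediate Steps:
-1562324/E(-655) + (-160*35*(-162))/(-45318) = -1562324/1756 + (-160*35*(-162))/(-45318) = -1562324*1/1756 - 5600*(-162)*(-1/45318) = -390581/439 + 907200*(-1/45318) = -390581/439 - 21600/1079 = -430919299/473681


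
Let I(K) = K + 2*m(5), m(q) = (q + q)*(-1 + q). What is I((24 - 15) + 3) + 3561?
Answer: 3653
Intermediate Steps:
m(q) = 2*q*(-1 + q) (m(q) = (2*q)*(-1 + q) = 2*q*(-1 + q))
I(K) = 80 + K (I(K) = K + 2*(2*5*(-1 + 5)) = K + 2*(2*5*4) = K + 2*40 = K + 80 = 80 + K)
I((24 - 15) + 3) + 3561 = (80 + ((24 - 15) + 3)) + 3561 = (80 + (9 + 3)) + 3561 = (80 + 12) + 3561 = 92 + 3561 = 3653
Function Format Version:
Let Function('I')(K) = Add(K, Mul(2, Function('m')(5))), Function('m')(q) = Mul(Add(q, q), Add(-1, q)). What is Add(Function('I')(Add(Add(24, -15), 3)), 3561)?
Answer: 3653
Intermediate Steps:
Function('m')(q) = Mul(2, q, Add(-1, q)) (Function('m')(q) = Mul(Mul(2, q), Add(-1, q)) = Mul(2, q, Add(-1, q)))
Function('I')(K) = Add(80, K) (Function('I')(K) = Add(K, Mul(2, Mul(2, 5, Add(-1, 5)))) = Add(K, Mul(2, Mul(2, 5, 4))) = Add(K, Mul(2, 40)) = Add(K, 80) = Add(80, K))
Add(Function('I')(Add(Add(24, -15), 3)), 3561) = Add(Add(80, Add(Add(24, -15), 3)), 3561) = Add(Add(80, Add(9, 3)), 3561) = Add(Add(80, 12), 3561) = Add(92, 3561) = 3653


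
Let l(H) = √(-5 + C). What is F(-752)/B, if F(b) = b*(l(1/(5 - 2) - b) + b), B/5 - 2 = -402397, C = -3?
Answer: -565504/2011975 + 1504*I*√2/2011975 ≈ -0.28107 + 0.0010572*I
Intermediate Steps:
B = -2011975 (B = 10 + 5*(-402397) = 10 - 2011985 = -2011975)
l(H) = 2*I*√2 (l(H) = √(-5 - 3) = √(-8) = 2*I*√2)
F(b) = b*(b + 2*I*√2) (F(b) = b*(2*I*√2 + b) = b*(b + 2*I*√2))
F(-752)/B = -752*(-752 + 2*I*√2)/(-2011975) = (565504 - 1504*I*√2)*(-1/2011975) = -565504/2011975 + 1504*I*√2/2011975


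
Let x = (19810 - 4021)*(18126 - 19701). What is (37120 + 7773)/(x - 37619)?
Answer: -44893/24905294 ≈ -0.0018025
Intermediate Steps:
x = -24867675 (x = 15789*(-1575) = -24867675)
(37120 + 7773)/(x - 37619) = (37120 + 7773)/(-24867675 - 37619) = 44893/(-24905294) = 44893*(-1/24905294) = -44893/24905294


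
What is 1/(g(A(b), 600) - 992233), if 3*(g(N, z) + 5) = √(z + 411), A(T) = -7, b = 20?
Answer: -2976714/2953608745595 - √1011/2953608745595 ≈ -1.0078e-6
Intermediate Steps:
g(N, z) = -5 + √(411 + z)/3 (g(N, z) = -5 + √(z + 411)/3 = -5 + √(411 + z)/3)
1/(g(A(b), 600) - 992233) = 1/((-5 + √(411 + 600)/3) - 992233) = 1/((-5 + √1011/3) - 992233) = 1/(-992238 + √1011/3)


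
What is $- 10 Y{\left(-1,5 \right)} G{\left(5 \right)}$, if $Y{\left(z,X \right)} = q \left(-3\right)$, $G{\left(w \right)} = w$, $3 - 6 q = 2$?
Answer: $25$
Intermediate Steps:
$q = \frac{1}{6}$ ($q = \frac{1}{2} - \frac{1}{3} = \frac{1}{6} \approx 0.16667$)
$Y{\left(z,X \right)} = - \frac{1}{2}$ ($Y{\left(z,X \right)} = \frac{1}{6} \left(-3\right) = - \frac{1}{2}$)
$- 10 Y{\left(-1,5 \right)} G{\left(5 \right)} = \left(-10\right) \left(- \frac{1}{2}\right) 5 = 5 \cdot 5 = 25$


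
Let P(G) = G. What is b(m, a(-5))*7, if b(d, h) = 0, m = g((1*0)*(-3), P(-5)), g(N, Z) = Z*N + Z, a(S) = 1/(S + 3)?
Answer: 0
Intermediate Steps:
a(S) = 1/(3 + S)
g(N, Z) = Z + N*Z (g(N, Z) = N*Z + Z = Z + N*Z)
m = -5 (m = -5*(1 + (1*0)*(-3)) = -5*(1 + 0*(-3)) = -5*(1 + 0) = -5*1 = -5)
b(m, a(-5))*7 = 0*7 = 0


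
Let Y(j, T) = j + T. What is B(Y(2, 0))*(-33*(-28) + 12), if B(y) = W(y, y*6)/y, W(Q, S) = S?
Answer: 5616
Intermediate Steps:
Y(j, T) = T + j
B(y) = 6 (B(y) = (y*6)/y = (6*y)/y = 6)
B(Y(2, 0))*(-33*(-28) + 12) = 6*(-33*(-28) + 12) = 6*(924 + 12) = 6*936 = 5616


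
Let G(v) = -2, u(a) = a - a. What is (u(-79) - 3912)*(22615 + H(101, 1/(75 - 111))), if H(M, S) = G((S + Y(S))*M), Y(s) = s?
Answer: -88462056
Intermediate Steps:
u(a) = 0
H(M, S) = -2
(u(-79) - 3912)*(22615 + H(101, 1/(75 - 111))) = (0 - 3912)*(22615 - 2) = -3912*22613 = -88462056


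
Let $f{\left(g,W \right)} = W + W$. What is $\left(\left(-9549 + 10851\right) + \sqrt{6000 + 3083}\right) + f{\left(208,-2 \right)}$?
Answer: $1298 + \sqrt{9083} \approx 1393.3$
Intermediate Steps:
$f{\left(g,W \right)} = 2 W$
$\left(\left(-9549 + 10851\right) + \sqrt{6000 + 3083}\right) + f{\left(208,-2 \right)} = \left(\left(-9549 + 10851\right) + \sqrt{6000 + 3083}\right) + 2 \left(-2\right) = \left(1302 + \sqrt{9083}\right) - 4 = 1298 + \sqrt{9083}$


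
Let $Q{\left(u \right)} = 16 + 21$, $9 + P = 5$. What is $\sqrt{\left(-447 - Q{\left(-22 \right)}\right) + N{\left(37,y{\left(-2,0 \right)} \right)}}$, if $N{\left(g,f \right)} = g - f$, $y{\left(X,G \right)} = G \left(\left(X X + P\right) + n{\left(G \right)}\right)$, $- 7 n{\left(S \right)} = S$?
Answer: $i \sqrt{447} \approx 21.142 i$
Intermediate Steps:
$P = -4$ ($P = -9 + 5 = -4$)
$n{\left(S \right)} = - \frac{S}{7}$
$y{\left(X,G \right)} = G \left(-4 + X^{2} - \frac{G}{7}\right)$ ($y{\left(X,G \right)} = G \left(\left(X X - 4\right) - \frac{G}{7}\right) = G \left(\left(X^{2} - 4\right) - \frac{G}{7}\right) = G \left(\left(-4 + X^{2}\right) - \frac{G}{7}\right) = G \left(-4 + X^{2} - \frac{G}{7}\right)$)
$Q{\left(u \right)} = 37$
$\sqrt{\left(-447 - Q{\left(-22 \right)}\right) + N{\left(37,y{\left(-2,0 \right)} \right)}} = \sqrt{\left(-447 - 37\right) + \left(37 - \frac{1}{7} \cdot 0 \left(-28 - 0 + 7 \left(-2\right)^{2}\right)\right)} = \sqrt{\left(-447 - 37\right) + \left(37 - \frac{1}{7} \cdot 0 \left(-28 + 0 + 7 \cdot 4\right)\right)} = \sqrt{-484 + \left(37 - \frac{1}{7} \cdot 0 \left(-28 + 0 + 28\right)\right)} = \sqrt{-484 + \left(37 - \frac{1}{7} \cdot 0 \cdot 0\right)} = \sqrt{-484 + \left(37 - 0\right)} = \sqrt{-484 + \left(37 + 0\right)} = \sqrt{-484 + 37} = \sqrt{-447} = i \sqrt{447}$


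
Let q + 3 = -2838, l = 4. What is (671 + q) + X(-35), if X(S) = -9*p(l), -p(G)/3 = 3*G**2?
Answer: -874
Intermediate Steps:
q = -2841 (q = -3 - 2838 = -2841)
p(G) = -9*G**2
X(S) = 1296 (X(S) = -(-81)*4**2 = -(-81)*16 = -9*(-144) = 1296)
(671 + q) + X(-35) = (671 - 2841) + 1296 = -2170 + 1296 = -874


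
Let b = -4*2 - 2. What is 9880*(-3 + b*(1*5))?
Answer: -523640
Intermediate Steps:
b = -10 (b = -8 - 2 = -10)
9880*(-3 + b*(1*5)) = 9880*(-3 - 10*5) = 9880*(-3 - 50) = 9880*(-53) = -523640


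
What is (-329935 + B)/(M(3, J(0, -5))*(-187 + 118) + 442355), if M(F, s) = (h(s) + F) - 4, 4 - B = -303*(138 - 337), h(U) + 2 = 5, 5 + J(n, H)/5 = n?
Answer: -390228/442217 ≈ -0.88244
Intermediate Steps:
J(n, H) = -25 + 5*n
h(U) = 3 (h(U) = -2 + 5 = 3)
B = -60293 (B = 4 - (-303)*(138 - 337) = 4 - (-303)*(-199) = 4 - 1*60297 = 4 - 60297 = -60293)
M(F, s) = -1 + F (M(F, s) = (3 + F) - 4 = -1 + F)
(-329935 + B)/(M(3, J(0, -5))*(-187 + 118) + 442355) = (-329935 - 60293)/((-1 + 3)*(-187 + 118) + 442355) = -390228/(2*(-69) + 442355) = -390228/(-138 + 442355) = -390228/442217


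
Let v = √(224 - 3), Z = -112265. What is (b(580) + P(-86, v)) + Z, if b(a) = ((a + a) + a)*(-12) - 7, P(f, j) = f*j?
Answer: -133152 - 86*√221 ≈ -1.3443e+5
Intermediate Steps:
v = √221 ≈ 14.866
b(a) = -7 - 36*a (b(a) = (2*a + a)*(-12) - 7 = (3*a)*(-12) - 7 = -36*a - 7 = -7 - 36*a)
(b(580) + P(-86, v)) + Z = ((-7 - 36*580) - 86*√221) - 112265 = ((-7 - 20880) - 86*√221) - 112265 = (-20887 - 86*√221) - 112265 = -133152 - 86*√221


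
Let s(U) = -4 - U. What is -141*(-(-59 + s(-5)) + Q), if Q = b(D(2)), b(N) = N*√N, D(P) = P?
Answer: -8178 - 282*√2 ≈ -8576.8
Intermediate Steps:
b(N) = N^(3/2)
Q = 2*√2 (Q = 2^(3/2) = 2*√2 ≈ 2.8284)
-141*(-(-59 + s(-5)) + Q) = -141*(-(-59 + (-4 - 1*(-5))) + 2*√2) = -141*(-(-59 + (-4 + 5)) + 2*√2) = -141*(-(-59 + 1) + 2*√2) = -141*(-1*(-58) + 2*√2) = -141*(58 + 2*√2) = -8178 - 282*√2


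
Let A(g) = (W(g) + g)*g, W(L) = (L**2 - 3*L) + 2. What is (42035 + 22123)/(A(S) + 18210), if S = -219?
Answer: -21386/3527203 ≈ -0.0060632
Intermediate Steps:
W(L) = 2 + L**2 - 3*L
A(g) = g*(2 + g**2 - 2*g) (A(g) = ((2 + g**2 - 3*g) + g)*g = (2 + g**2 - 2*g)*g = g*(2 + g**2 - 2*g))
(42035 + 22123)/(A(S) + 18210) = (42035 + 22123)/(-219*(2 + (-219)**2 - 2*(-219)) + 18210) = 64158/(-219*(2 + 47961 + 438) + 18210) = 64158/(-219*48401 + 18210) = 64158/(-10599819 + 18210) = 64158/(-10581609) = 64158*(-1/10581609) = -21386/3527203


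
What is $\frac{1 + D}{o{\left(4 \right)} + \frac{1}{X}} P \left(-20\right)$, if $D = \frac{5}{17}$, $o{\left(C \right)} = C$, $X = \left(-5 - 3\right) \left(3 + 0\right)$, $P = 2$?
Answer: $- \frac{4224}{323} \approx -13.077$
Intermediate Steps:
$X = -24$ ($X = \left(-8\right) 3 = -24$)
$D = \frac{5}{17}$ ($D = 5 \cdot \frac{1}{17} = \frac{5}{17} \approx 0.29412$)
$\frac{1 + D}{o{\left(4 \right)} + \frac{1}{X}} P \left(-20\right) = \frac{1 + \frac{5}{17}}{4 + \frac{1}{-24}} \cdot 2 \left(-20\right) = \frac{22}{17 \left(4 - \frac{1}{24}\right)} 2 \left(-20\right) = \frac{22}{17 \cdot \frac{95}{24}} \cdot 2 \left(-20\right) = \frac{22}{17} \cdot \frac{24}{95} \cdot 2 \left(-20\right) = \frac{528}{1615} \cdot 2 \left(-20\right) = \frac{1056}{1615} \left(-20\right) = - \frac{4224}{323}$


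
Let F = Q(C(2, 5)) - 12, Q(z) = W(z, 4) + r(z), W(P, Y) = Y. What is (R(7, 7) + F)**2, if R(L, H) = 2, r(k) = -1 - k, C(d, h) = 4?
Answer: 121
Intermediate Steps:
Q(z) = 3 - z (Q(z) = 4 + (-1 - z) = 3 - z)
F = -13 (F = (3 - 1*4) - 12 = (3 - 4) - 12 = -1 - 12 = -13)
(R(7, 7) + F)**2 = (2 - 13)**2 = (-11)**2 = 121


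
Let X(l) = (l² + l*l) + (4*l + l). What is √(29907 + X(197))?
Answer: √108510 ≈ 329.41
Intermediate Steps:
X(l) = 2*l² + 5*l (X(l) = (l² + l²) + 5*l = 2*l² + 5*l)
√(29907 + X(197)) = √(29907 + 197*(5 + 2*197)) = √(29907 + 197*(5 + 394)) = √(29907 + 197*399) = √(29907 + 78603) = √108510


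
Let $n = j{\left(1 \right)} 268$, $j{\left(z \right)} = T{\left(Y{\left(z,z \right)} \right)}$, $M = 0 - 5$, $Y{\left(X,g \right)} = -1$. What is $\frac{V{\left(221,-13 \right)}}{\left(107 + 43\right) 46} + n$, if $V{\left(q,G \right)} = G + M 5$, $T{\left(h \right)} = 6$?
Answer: $\frac{5547581}{3450} \approx 1608.0$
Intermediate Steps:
$M = -5$ ($M = 0 - 5 = -5$)
$V{\left(q,G \right)} = -25 + G$ ($V{\left(q,G \right)} = G - 25 = -25 + G$)
$j{\left(z \right)} = 6$
$n = 1608$ ($n = 6 \cdot 268 = 1608$)
$\frac{V{\left(221,-13 \right)}}{\left(107 + 43\right) 46} + n = \frac{-25 - 13}{\left(107 + 43\right) 46} + 1608 = - \frac{38}{150 \cdot 46} + 1608 = - \frac{38}{6900} + 1608 = \left(-38\right) \frac{1}{6900} + 1608 = - \frac{19}{3450} + 1608 = \frac{5547581}{3450}$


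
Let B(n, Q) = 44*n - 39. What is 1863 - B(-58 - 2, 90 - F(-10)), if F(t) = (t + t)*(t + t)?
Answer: 4542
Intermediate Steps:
F(t) = 4*t**2 (F(t) = (2*t)*(2*t) = 4*t**2)
B(n, Q) = -39 + 44*n
1863 - B(-58 - 2, 90 - F(-10)) = 1863 - (-39 + 44*(-58 - 2)) = 1863 - (-39 + 44*(-60)) = 1863 - (-39 - 2640) = 1863 - 1*(-2679) = 1863 + 2679 = 4542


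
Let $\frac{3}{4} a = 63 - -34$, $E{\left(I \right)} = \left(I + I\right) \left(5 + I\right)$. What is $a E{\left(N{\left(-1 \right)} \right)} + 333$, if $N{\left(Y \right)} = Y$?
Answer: $- \frac{2105}{3} \approx -701.67$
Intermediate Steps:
$E{\left(I \right)} = 2 I \left(5 + I\right)$
$a = \frac{388}{3}$ ($a = \frac{4 \left(63 - -34\right)}{3} = \frac{4 \left(63 + 34\right)}{3} = \frac{4}{3} \cdot 97 = \frac{388}{3} \approx 129.33$)
$a E{\left(N{\left(-1 \right)} \right)} + 333 = \frac{388 \cdot 2 \left(-1\right) \left(5 - 1\right)}{3} + 333 = \frac{388 \cdot 2 \left(-1\right) 4}{3} + 333 = \frac{388}{3} \left(-8\right) + 333 = - \frac{3104}{3} + 333 = - \frac{2105}{3}$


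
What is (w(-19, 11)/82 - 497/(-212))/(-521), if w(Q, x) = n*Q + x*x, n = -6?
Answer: -45287/4528532 ≈ -0.010000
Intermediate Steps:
w(Q, x) = x² - 6*Q (w(Q, x) = -6*Q + x*x = -6*Q + x² = x² - 6*Q)
(w(-19, 11)/82 - 497/(-212))/(-521) = ((11² - 6*(-19))/82 - 497/(-212))/(-521) = ((121 + 114)*(1/82) - 497*(-1/212))*(-1/521) = (235*(1/82) + 497/212)*(-1/521) = (235/82 + 497/212)*(-1/521) = (45287/8692)*(-1/521) = -45287/4528532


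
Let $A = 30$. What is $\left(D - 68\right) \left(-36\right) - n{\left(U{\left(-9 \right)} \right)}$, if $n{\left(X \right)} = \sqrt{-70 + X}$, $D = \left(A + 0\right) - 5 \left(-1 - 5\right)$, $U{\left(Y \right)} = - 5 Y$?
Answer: $288 - 5 i \approx 288.0 - 5.0 i$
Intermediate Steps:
$D = 60$ ($D = \left(30 + 0\right) - 5 \left(-1 - 5\right) = 30 - -30 = 30 + 30 = 60$)
$\left(D - 68\right) \left(-36\right) - n{\left(U{\left(-9 \right)} \right)} = \left(60 - 68\right) \left(-36\right) - \sqrt{-70 - -45} = \left(-8\right) \left(-36\right) - \sqrt{-70 + 45} = 288 - \sqrt{-25} = 288 - 5 i$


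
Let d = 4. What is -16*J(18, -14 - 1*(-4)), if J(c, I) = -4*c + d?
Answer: 1088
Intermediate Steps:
J(c, I) = 4 - 4*c (J(c, I) = -4*c + 4 = 4 - 4*c)
-16*J(18, -14 - 1*(-4)) = -16*(4 - 4*18) = -16*(4 - 72) = -16*(-68) = 1088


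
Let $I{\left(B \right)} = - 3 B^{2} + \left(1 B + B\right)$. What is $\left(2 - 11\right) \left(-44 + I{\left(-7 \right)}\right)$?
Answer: $1845$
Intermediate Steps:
$I{\left(B \right)} = - 3 B^{2} + 2 B$ ($I{\left(B \right)} = - 3 B^{2} + \left(B + B\right) = - 3 B^{2} + 2 B$)
$\left(2 - 11\right) \left(-44 + I{\left(-7 \right)}\right) = \left(2 - 11\right) \left(-44 - 7 \left(2 - -21\right)\right) = \left(2 - 11\right) \left(-44 - 7 \left(2 + 21\right)\right) = - 9 \left(-44 - 161\right) = \left(-9\right) \left(-205\right) = 1845$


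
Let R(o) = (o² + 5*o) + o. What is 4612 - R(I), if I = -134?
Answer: -12540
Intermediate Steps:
R(o) = o² + 6*o
4612 - R(I) = 4612 - (-134)*(6 - 134) = 4612 - (-134)*(-128) = 4612 - 1*17152 = 4612 - 17152 = -12540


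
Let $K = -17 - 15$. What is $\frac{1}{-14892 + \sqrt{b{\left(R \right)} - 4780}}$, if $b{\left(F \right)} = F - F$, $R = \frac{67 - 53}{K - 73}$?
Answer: $- \frac{3723}{55444111} - \frac{i \sqrt{1195}}{110888222} \approx -6.7149 \cdot 10^{-5} - 3.1174 \cdot 10^{-7} i$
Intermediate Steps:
$K = -32$
$R = - \frac{2}{15}$ ($R = \frac{67 - 53}{-32 - 73} = \frac{14}{-105} = 14 \left(- \frac{1}{105}\right) = - \frac{2}{15} \approx -0.13333$)
$b{\left(F \right)} = 0$
$\frac{1}{-14892 + \sqrt{b{\left(R \right)} - 4780}} = \frac{1}{-14892 + \sqrt{0 - 4780}} = \frac{1}{-14892 + \sqrt{-4780}} = \frac{1}{-14892 + 2 i \sqrt{1195}}$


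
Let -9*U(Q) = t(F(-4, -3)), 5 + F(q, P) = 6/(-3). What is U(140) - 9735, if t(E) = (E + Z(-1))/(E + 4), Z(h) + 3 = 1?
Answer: -29206/3 ≈ -9735.3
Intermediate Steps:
F(q, P) = -7 (F(q, P) = -5 + 6/(-3) = -5 + 6*(-⅓) = -5 - 2 = -7)
Z(h) = -2 (Z(h) = -3 + 1 = -2)
t(E) = (-2 + E)/(4 + E) (t(E) = (E - 2)/(E + 4) = (-2 + E)/(4 + E))
U(Q) = -⅓ (U(Q) = -(-2 - 7)/(9*(4 - 7)) = -(-9)/(9*(-3)) = -(-1)*(-9)/27 = -⅑*3 = -⅓)
U(140) - 9735 = -⅓ - 9735 = -29206/3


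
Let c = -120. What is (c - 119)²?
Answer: 57121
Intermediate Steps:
(c - 119)² = (-120 - 119)² = (-239)² = 57121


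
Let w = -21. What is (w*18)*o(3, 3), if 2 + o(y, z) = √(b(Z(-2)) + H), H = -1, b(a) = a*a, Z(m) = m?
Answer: 756 - 378*√3 ≈ 101.28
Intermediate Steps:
b(a) = a²
o(y, z) = -2 + √3 (o(y, z) = -2 + √((-2)² - 1) = -2 + √(4 - 1) = -2 + √3)
(w*18)*o(3, 3) = (-21*18)*(-2 + √3) = -378*(-2 + √3) = 756 - 378*√3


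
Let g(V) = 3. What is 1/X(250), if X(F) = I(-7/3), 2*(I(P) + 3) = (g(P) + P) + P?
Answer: -6/23 ≈ -0.26087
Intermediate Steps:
I(P) = -3/2 + P (I(P) = -3 + ((3 + P) + P)/2 = -3 + (3 + 2*P)/2 = -3 + (3/2 + P) = -3/2 + P)
X(F) = -23/6 (X(F) = -3/2 - 7/3 = -23/6)
1/X(250) = 1/(-23/6) = -6/23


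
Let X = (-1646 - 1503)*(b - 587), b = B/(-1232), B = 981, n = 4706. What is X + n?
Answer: 2286193377/1232 ≈ 1.8557e+6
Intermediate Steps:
b = -981/1232 (b = 981/(-1232) = 981*(-1/1232) = -981/1232 ≈ -0.79627)
X = 2280395585/1232 (X = (-1646 - 1503)*(-981/1232 - 587) = -3149*(-724165/1232) = 2280395585/1232 ≈ 1.8510e+6)
X + n = 2280395585/1232 + 4706 = 2286193377/1232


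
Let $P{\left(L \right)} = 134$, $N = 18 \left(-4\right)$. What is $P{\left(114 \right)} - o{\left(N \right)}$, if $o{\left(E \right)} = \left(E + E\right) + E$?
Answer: $350$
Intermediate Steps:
$N = -72$
$o{\left(E \right)} = 3 E$ ($o{\left(E \right)} = 2 E + E = 3 E$)
$P{\left(114 \right)} - o{\left(N \right)} = 134 - 3 \left(-72\right) = 134 - -216 = 134 + 216 = 350$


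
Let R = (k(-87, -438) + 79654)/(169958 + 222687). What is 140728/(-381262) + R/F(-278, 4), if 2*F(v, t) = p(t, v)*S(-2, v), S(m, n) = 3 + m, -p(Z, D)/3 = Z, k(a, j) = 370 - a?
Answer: -25862868103/64157407710 ≈ -0.40312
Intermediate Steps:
p(Z, D) = -3*Z
F(v, t) = -3*t/2 (F(v, t) = ((-3*t)*(3 - 2))/2 = (-3*t*1)/2 = (-3*t)/2 = -3*t/2)
R = 80111/392645 (R = ((370 - 1*(-87)) + 79654)/(169958 + 222687) = ((370 + 87) + 79654)/392645 = (457 + 79654)*(1/392645) = 80111*(1/392645) = 80111/392645 ≈ 0.20403)
140728/(-381262) + R/F(-278, 4) = 140728/(-381262) + 80111/(392645*((-3/2*4))) = 140728*(-1/381262) + (80111/392645)/(-6) = -10052/27233 + (80111/392645)*(-⅙) = -10052/27233 - 80111/2355870 = -25862868103/64157407710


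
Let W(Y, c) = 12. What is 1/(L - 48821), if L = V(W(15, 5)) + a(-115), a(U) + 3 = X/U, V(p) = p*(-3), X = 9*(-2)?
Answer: -115/5618882 ≈ -2.0467e-5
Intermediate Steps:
X = -18
V(p) = -3*p
a(U) = -3 - 18/U
L = -4467/115 (L = -3*12 + (-3 - 18/(-115)) = -36 + (-3 - 18*(-1/115)) = -36 + (-3 + 18/115) = -36 - 327/115 = -4467/115 ≈ -38.844)
1/(L - 48821) = 1/(-4467/115 - 48821) = 1/(-5618882/115) = -115/5618882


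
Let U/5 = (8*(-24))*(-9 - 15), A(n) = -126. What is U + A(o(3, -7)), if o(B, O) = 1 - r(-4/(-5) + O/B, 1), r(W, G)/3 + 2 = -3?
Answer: 22914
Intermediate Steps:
r(W, G) = -15 (r(W, G) = -6 + 3*(-3) = -6 - 9 = -15)
o(B, O) = 16 (o(B, O) = 1 - 1*(-15) = 1 + 15 = 16)
U = 23040 (U = 5*((8*(-24))*(-9 - 15)) = 5*(-192*(-24)) = 5*4608 = 23040)
U + A(o(3, -7)) = 23040 - 126 = 22914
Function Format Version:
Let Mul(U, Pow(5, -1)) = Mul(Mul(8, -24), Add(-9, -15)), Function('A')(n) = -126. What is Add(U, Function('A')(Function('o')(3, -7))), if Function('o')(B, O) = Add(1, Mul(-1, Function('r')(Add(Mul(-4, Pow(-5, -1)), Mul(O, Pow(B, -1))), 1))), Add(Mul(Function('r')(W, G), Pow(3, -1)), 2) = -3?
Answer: 22914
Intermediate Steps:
Function('r')(W, G) = -15 (Function('r')(W, G) = Add(-6, Mul(3, -3)) = Add(-6, -9) = -15)
Function('o')(B, O) = 16 (Function('o')(B, O) = Add(1, Mul(-1, -15)) = Add(1, 15) = 16)
U = 23040 (U = Mul(5, Mul(Mul(8, -24), Add(-9, -15))) = Mul(5, Mul(-192, -24)) = Mul(5, 4608) = 23040)
Add(U, Function('A')(Function('o')(3, -7))) = Add(23040, -126) = 22914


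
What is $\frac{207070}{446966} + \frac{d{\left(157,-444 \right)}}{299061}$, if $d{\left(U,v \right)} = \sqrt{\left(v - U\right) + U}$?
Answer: $\frac{103535}{223483} + \frac{2 i \sqrt{111}}{299061} \approx 0.46328 + 7.0458 \cdot 10^{-5} i$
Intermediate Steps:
$d{\left(U,v \right)} = \sqrt{v}$
$\frac{207070}{446966} + \frac{d{\left(157,-444 \right)}}{299061} = \frac{207070}{446966} + \frac{\sqrt{-444}}{299061} = 207070 \cdot \frac{1}{446966} + 2 i \sqrt{111} \cdot \frac{1}{299061} = \frac{103535}{223483} + \frac{2 i \sqrt{111}}{299061}$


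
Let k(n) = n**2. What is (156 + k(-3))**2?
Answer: 27225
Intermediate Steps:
(156 + k(-3))**2 = (156 + (-3)**2)**2 = (156 + 9)**2 = 165**2 = 27225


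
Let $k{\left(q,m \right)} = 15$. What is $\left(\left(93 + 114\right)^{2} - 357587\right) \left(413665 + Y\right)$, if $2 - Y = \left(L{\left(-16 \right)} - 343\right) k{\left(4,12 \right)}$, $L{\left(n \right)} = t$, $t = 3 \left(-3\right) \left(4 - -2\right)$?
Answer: $-132070989036$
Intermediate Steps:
$t = -54$ ($t = - 9 \left(4 + 2\right) = \left(-9\right) 6 = -54$)
$L{\left(n \right)} = -54$
$Y = 5957$ ($Y = 2 - \left(-54 - 343\right) 15 = 2 - \left(-397\right) 15 = 2 - -5955 = 2 + 5955 = 5957$)
$\left(\left(93 + 114\right)^{2} - 357587\right) \left(413665 + Y\right) = \left(\left(93 + 114\right)^{2} - 357587\right) \left(413665 + 5957\right) = \left(207^{2} - 357587\right) 419622 = \left(42849 - 357587\right) 419622 = \left(-314738\right) 419622 = -132070989036$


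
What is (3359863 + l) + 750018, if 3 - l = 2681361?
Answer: 1428523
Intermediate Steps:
l = -2681358 (l = 3 - 1*2681361 = 3 - 2681361 = -2681358)
(3359863 + l) + 750018 = (3359863 - 2681358) + 750018 = 678505 + 750018 = 1428523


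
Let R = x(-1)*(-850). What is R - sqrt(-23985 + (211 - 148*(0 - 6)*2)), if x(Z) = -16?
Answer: 13600 - I*sqrt(21998) ≈ 13600.0 - 148.32*I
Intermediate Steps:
R = 13600 (R = -16*(-850) = 13600)
R - sqrt(-23985 + (211 - 148*(0 - 6)*2)) = 13600 - sqrt(-23985 + (211 - 148*(0 - 6)*2)) = 13600 - sqrt(-23985 + (211 - (-888)*2)) = 13600 - sqrt(-23985 + (211 - 148*(-12))) = 13600 - sqrt(-23985 + (211 + 1776)) = 13600 - sqrt(-23985 + 1987) = 13600 - sqrt(-21998) = 13600 - I*sqrt(21998)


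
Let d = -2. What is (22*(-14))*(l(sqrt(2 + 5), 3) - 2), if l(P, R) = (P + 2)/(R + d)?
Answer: -308*sqrt(7) ≈ -814.89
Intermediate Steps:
l(P, R) = (2 + P)/(-2 + R) (l(P, R) = (P + 2)/(R - 2) = (2 + P)/(-2 + R))
(22*(-14))*(l(sqrt(2 + 5), 3) - 2) = (22*(-14))*((2 + sqrt(2 + 5))/(-2 + 3) - 2) = -308*((2 + sqrt(7))/1 - 2) = -308*(1*(2 + sqrt(7)) - 2) = -308*((2 + sqrt(7)) - 2) = -308*sqrt(7)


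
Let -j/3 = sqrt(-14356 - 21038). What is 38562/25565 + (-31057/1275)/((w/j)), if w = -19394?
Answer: 38562/25565 - 31057*I*sqrt(35394)/8242450 ≈ 1.5084 - 0.70887*I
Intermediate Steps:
j = -3*I*sqrt(35394) (j = -3*sqrt(-14356 - 21038) = -3*I*sqrt(35394) ≈ -564.4*I)
38562/25565 + (-31057/1275)/((w/j)) = 38562/25565 + (-31057/1275)/((-19394*I*sqrt(35394)/106182)) = 38562*(1/25565) + (-31057*1/1275)/((-9697*I*sqrt(35394)/53091)) = 38562/25565 - 31057*3*I*sqrt(35394)/19394/1275 = 38562/25565 - 31057*I*sqrt(35394)/8242450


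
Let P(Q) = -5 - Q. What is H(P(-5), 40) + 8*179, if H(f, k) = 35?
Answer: 1467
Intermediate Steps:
H(P(-5), 40) + 8*179 = 35 + 8*179 = 35 + 1432 = 1467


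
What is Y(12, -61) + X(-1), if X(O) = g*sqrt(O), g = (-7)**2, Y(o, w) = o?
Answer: 12 + 49*I ≈ 12.0 + 49.0*I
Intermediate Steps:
g = 49
X(O) = 49*sqrt(O)
Y(12, -61) + X(-1) = 12 + 49*sqrt(-1) = 12 + 49*I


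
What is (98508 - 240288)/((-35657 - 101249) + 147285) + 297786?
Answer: 3090579114/10379 ≈ 2.9777e+5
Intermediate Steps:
(98508 - 240288)/((-35657 - 101249) + 147285) + 297786 = -141780/(-136906 + 147285) + 297786 = -141780/10379 + 297786 = 3090579114/10379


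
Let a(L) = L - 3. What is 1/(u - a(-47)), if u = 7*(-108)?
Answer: -1/706 ≈ -0.0014164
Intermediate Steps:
a(L) = -3 + L
u = -756
1/(u - a(-47)) = 1/(-756 - (-3 - 47)) = 1/(-756 - 1*(-50)) = 1/(-756 + 50) = 1/(-706) = -1/706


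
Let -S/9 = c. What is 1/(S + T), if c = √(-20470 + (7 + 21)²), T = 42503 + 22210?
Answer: 21571/1396455645 + I*√19686/465485215 ≈ 1.5447e-5 + 3.0142e-7*I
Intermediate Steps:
T = 64713
c = I*√19686 (c = √(-20470 + 28²) = √(-20470 + 784) = √(-19686) = I*√19686 ≈ 140.31*I)
S = -9*I*√19686 ≈ -1262.8*I
1/(S + T) = 1/(-9*I*√19686 + 64713) = 1/(64713 - 9*I*√19686)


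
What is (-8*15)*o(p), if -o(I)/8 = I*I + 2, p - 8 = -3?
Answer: 25920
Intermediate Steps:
p = 5 (p = 8 - 3 = 5)
o(I) = -16 - 8*I**2 (o(I) = -8*(I*I + 2) = -8*(I**2 + 2) = -8*(2 + I**2) = -16 - 8*I**2)
(-8*15)*o(p) = (-8*15)*(-16 - 8*5**2) = -120*(-16 - 8*25) = -120*(-16 - 200) = -120*(-216) = 25920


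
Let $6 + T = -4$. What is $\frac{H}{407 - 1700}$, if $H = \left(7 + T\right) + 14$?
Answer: $- \frac{11}{1293} \approx -0.0085073$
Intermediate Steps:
$T = -10$ ($T = -6 - 4 = -10$)
$H = 11$ ($H = \left(7 - 10\right) + 14 = -3 + 14 = 11$)
$\frac{H}{407 - 1700} = \frac{11}{407 - 1700} = \frac{11}{-1293} = 11 \left(- \frac{1}{1293}\right) = - \frac{11}{1293}$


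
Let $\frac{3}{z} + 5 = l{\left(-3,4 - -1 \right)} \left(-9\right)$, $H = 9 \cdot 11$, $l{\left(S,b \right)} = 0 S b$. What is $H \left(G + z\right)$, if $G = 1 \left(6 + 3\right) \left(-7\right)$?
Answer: $- \frac{31482}{5} \approx -6296.4$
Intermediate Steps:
$l{\left(S,b \right)} = 0$ ($l{\left(S,b \right)} = 0 b = 0$)
$H = 99$
$z = - \frac{3}{5}$ ($z = \frac{3}{-5 + 0 \left(-9\right)} = \frac{3}{-5 + 0} = \frac{3}{-5} = 3 \left(- \frac{1}{5}\right) = - \frac{3}{5} \approx -0.6$)
$G = -63$ ($G = 1 \cdot 9 \left(-7\right) = 9 \left(-7\right) = -63$)
$H \left(G + z\right) = 99 \left(-63 - \frac{3}{5}\right) = 99 \left(- \frac{318}{5}\right) = - \frac{31482}{5}$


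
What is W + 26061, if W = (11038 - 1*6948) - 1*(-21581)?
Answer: 51732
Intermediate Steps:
W = 25671 (W = (11038 - 6948) + 21581 = 4090 + 21581 = 25671)
W + 26061 = 25671 + 26061 = 51732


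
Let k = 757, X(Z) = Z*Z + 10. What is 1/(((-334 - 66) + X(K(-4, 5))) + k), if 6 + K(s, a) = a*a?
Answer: 1/728 ≈ 0.0013736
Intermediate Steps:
K(s, a) = -6 + a**2 (K(s, a) = -6 + a*a = -6 + a**2)
X(Z) = 10 + Z**2 (X(Z) = Z**2 + 10 = 10 + Z**2)
1/(((-334 - 66) + X(K(-4, 5))) + k) = 1/(((-334 - 66) + (10 + (-6 + 5**2)**2)) + 757) = 1/((-400 + (10 + (-6 + 25)**2)) + 757) = 1/((-400 + (10 + 19**2)) + 757) = 1/((-400 + (10 + 361)) + 757) = 1/((-400 + 371) + 757) = 1/(-29 + 757) = 1/728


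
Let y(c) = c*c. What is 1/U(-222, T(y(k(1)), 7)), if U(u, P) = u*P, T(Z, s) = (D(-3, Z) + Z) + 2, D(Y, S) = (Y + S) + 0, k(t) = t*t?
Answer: -1/222 ≈ -0.0045045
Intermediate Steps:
k(t) = t**2
y(c) = c**2
D(Y, S) = S + Y (D(Y, S) = (S + Y) + 0 = S + Y)
T(Z, s) = -1 + 2*Z (T(Z, s) = ((Z - 3) + Z) + 2 = ((-3 + Z) + Z) + 2 = (-3 + 2*Z) + 2 = -1 + 2*Z)
U(u, P) = P*u
1/U(-222, T(y(k(1)), 7)) = 1/((-1 + 2*(1**2)**2)*(-222)) = 1/((-1 + 2*1**2)*(-222)) = 1/((-1 + 2*1)*(-222)) = 1/((-1 + 2)*(-222)) = 1/(1*(-222)) = 1/(-222) = -1/222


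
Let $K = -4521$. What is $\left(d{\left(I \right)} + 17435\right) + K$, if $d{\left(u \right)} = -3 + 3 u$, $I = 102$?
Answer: $13217$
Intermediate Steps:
$\left(d{\left(I \right)} + 17435\right) + K = \left(\left(-3 + 3 \cdot 102\right) + 17435\right) - 4521 = \left(\left(-3 + 306\right) + 17435\right) - 4521 = \left(303 + 17435\right) - 4521 = 17738 - 4521 = 13217$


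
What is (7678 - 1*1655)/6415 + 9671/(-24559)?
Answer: 85879392/157545985 ≈ 0.54511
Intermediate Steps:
(7678 - 1*1655)/6415 + 9671/(-24559) = (7678 - 1655)*(1/6415) + 9671*(-1/24559) = 6023*(1/6415) - 9671/24559 = 6023/6415 - 9671/24559 = 85879392/157545985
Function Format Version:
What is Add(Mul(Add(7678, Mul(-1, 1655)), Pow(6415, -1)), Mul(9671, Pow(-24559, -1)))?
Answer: Rational(85879392, 157545985) ≈ 0.54511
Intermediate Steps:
Add(Mul(Add(7678, Mul(-1, 1655)), Pow(6415, -1)), Mul(9671, Pow(-24559, -1))) = Add(Mul(Add(7678, -1655), Rational(1, 6415)), Mul(9671, Rational(-1, 24559))) = Add(Mul(6023, Rational(1, 6415)), Rational(-9671, 24559)) = Add(Rational(6023, 6415), Rational(-9671, 24559)) = Rational(85879392, 157545985)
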